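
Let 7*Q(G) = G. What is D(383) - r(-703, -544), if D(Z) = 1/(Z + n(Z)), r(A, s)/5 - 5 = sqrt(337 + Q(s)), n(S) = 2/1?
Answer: -9624/385 - 55*sqrt(105)/7 ≈ -105.51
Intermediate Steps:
n(S) = 2 (n(S) = 2*1 = 2)
Q(G) = G/7
r(A, s) = 25 + 5*sqrt(337 + s/7)
D(Z) = 1/(2 + Z) (D(Z) = 1/(Z + 2) = 1/(2 + Z))
D(383) - r(-703, -544) = 1/(2 + 383) - (25 + 5*sqrt(16513 + 7*(-544))/7) = 1/385 - (25 + 5*sqrt(16513 - 3808)/7) = 1/385 - (25 + 5*sqrt(12705)/7) = 1/385 - (25 + 5*(11*sqrt(105))/7) = 1/385 - (25 + 55*sqrt(105)/7) = 1/385 + (-25 - 55*sqrt(105)/7) = -9624/385 - 55*sqrt(105)/7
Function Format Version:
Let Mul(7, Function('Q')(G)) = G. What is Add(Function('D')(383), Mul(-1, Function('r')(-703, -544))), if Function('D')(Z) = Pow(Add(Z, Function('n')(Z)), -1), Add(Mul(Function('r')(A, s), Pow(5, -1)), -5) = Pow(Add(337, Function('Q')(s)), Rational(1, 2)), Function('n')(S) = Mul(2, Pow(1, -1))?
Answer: Add(Rational(-9624, 385), Mul(Rational(-55, 7), Pow(105, Rational(1, 2)))) ≈ -105.51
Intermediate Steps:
Function('n')(S) = 2 (Function('n')(S) = Mul(2, 1) = 2)
Function('Q')(G) = Mul(Rational(1, 7), G)
Function('r')(A, s) = Add(25, Mul(5, Pow(Add(337, Mul(Rational(1, 7), s)), Rational(1, 2))))
Function('D')(Z) = Pow(Add(2, Z), -1) (Function('D')(Z) = Pow(Add(Z, 2), -1) = Pow(Add(2, Z), -1))
Add(Function('D')(383), Mul(-1, Function('r')(-703, -544))) = Add(Pow(Add(2, 383), -1), Mul(-1, Add(25, Mul(Rational(5, 7), Pow(Add(16513, Mul(7, -544)), Rational(1, 2)))))) = Add(Pow(385, -1), Mul(-1, Add(25, Mul(Rational(5, 7), Pow(Add(16513, -3808), Rational(1, 2)))))) = Add(Rational(1, 385), Mul(-1, Add(25, Mul(Rational(5, 7), Pow(12705, Rational(1, 2)))))) = Add(Rational(1, 385), Mul(-1, Add(25, Mul(Rational(5, 7), Mul(11, Pow(105, Rational(1, 2))))))) = Add(Rational(1, 385), Mul(-1, Add(25, Mul(Rational(55, 7), Pow(105, Rational(1, 2)))))) = Add(Rational(1, 385), Add(-25, Mul(Rational(-55, 7), Pow(105, Rational(1, 2))))) = Add(Rational(-9624, 385), Mul(Rational(-55, 7), Pow(105, Rational(1, 2))))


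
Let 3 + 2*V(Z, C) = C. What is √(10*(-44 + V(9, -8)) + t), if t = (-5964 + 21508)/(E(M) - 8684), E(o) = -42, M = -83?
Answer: I*√9456614891/4363 ≈ 22.289*I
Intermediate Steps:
V(Z, C) = -3/2 + C/2
t = -7772/4363 (t = (-5964 + 21508)/(-42 - 8684) = 15544/(-8726) = 15544*(-1/8726) = -7772/4363 ≈ -1.7813)
√(10*(-44 + V(9, -8)) + t) = √(10*(-44 + (-3/2 + (½)*(-8))) - 7772/4363) = √(10*(-44 + (-3/2 - 4)) - 7772/4363) = √(10*(-44 - 11/2) - 7772/4363) = √(10*(-99/2) - 7772/4363) = √(-495 - 7772/4363) = √(-2167457/4363) = I*√9456614891/4363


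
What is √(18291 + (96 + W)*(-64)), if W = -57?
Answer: 9*√195 ≈ 125.68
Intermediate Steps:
√(18291 + (96 + W)*(-64)) = √(18291 + (96 - 57)*(-64)) = √(18291 + 39*(-64)) = √(18291 - 2496) = √15795 = 9*√195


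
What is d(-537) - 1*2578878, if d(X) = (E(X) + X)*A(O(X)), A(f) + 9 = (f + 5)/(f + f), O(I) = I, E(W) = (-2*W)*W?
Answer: 2330647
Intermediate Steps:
E(W) = -2*W²
A(f) = -9 + (5 + f)/(2*f) (A(f) = -9 + (f + 5)/(f + f) = -9 + (5 + f)/((2*f)) = -9 + (5 + f)*(1/(2*f)) = -9 + (5 + f)/(2*f))
d(X) = (5 - 17*X)*(X - 2*X²)/(2*X) (d(X) = (-2*X² + X)*((5 - 17*X)/(2*X)) = (X - 2*X²)*((5 - 17*X)/(2*X)) = (5 - 17*X)*(X - 2*X²)/(2*X))
d(-537) - 1*2578878 = (-1 + 2*(-537))*(-5 + 17*(-537))/2 - 1*2578878 = (-1 - 1074)*(-5 - 9129)/2 - 2578878 = (½)*(-1075)*(-9134) - 2578878 = 4909525 - 2578878 = 2330647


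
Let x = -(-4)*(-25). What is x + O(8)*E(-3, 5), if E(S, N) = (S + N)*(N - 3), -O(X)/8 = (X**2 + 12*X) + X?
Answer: -5476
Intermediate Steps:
O(X) = -104*X - 8*X**2 (O(X) = -8*((X**2 + 12*X) + X) = -8*(X**2 + 13*X) = -104*X - 8*X**2)
E(S, N) = (-3 + N)*(N + S) (E(S, N) = (N + S)*(-3 + N) = (-3 + N)*(N + S))
x = -100 (x = -1*100 = -100)
x + O(8)*E(-3, 5) = -100 + (-8*8*(13 + 8))*(5**2 - 3*5 - 3*(-3) + 5*(-3)) = -100 + (-8*8*21)*(25 - 15 + 9 - 15) = -100 - 1344*4 = -100 - 5376 = -5476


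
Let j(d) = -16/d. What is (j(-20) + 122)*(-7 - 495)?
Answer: -308228/5 ≈ -61646.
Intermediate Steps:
(j(-20) + 122)*(-7 - 495) = (-16/(-20) + 122)*(-7 - 495) = (-16*(-1/20) + 122)*(-502) = (⅘ + 122)*(-502) = (614/5)*(-502) = -308228/5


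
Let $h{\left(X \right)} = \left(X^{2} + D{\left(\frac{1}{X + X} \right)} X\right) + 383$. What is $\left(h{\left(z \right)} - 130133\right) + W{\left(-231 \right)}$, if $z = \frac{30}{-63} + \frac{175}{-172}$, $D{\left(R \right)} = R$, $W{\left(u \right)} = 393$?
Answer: $- \frac{1687626162911}{13046544} \approx -1.2935 \cdot 10^{5}$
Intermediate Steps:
$z = - \frac{5395}{3612}$ ($z = 30 \left(- \frac{1}{63}\right) + 175 \left(- \frac{1}{172}\right) = - \frac{10}{21} - \frac{175}{172} = - \frac{5395}{3612} \approx -1.4936$)
$h{\left(X \right)} = \frac{767}{2} + X^{2}$ ($h{\left(X \right)} = \left(X^{2} + \frac{X}{X + X}\right) + 383 = \left(X^{2} + \frac{X}{2 X}\right) + 383 = \left(X^{2} + \frac{1}{2 X} X\right) + 383 = \left(X^{2} + \frac{1}{2}\right) + 383 = \left(\frac{1}{2} + X^{2}\right) + 383 = \frac{767}{2} + X^{2}$)
$\left(h{\left(z \right)} - 130133\right) + W{\left(-231 \right)} = \left(\left(\frac{767}{2} + \left(- \frac{5395}{3612}\right)^{2}\right) - 130133\right) + 393 = \left(\left(\frac{767}{2} + \frac{29106025}{13046544}\right) - 130133\right) + 393 = \left(\frac{5032455649}{13046544} - 130133\right) + 393 = - \frac{1692753454703}{13046544} + 393 = - \frac{1687626162911}{13046544}$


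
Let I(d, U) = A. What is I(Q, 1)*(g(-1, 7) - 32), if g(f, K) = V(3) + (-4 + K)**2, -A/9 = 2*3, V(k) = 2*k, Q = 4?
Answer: 918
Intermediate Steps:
A = -54 (A = -18*3 = -9*6 = -54)
g(f, K) = 6 + (-4 + K)**2 (g(f, K) = 2*3 + (-4 + K)**2 = 6 + (-4 + K)**2)
I(d, U) = -54
I(Q, 1)*(g(-1, 7) - 32) = -54*((6 + (-4 + 7)**2) - 32) = -54*((6 + 3**2) - 32) = -54*((6 + 9) - 32) = -54*(15 - 32) = -54*(-17) = 918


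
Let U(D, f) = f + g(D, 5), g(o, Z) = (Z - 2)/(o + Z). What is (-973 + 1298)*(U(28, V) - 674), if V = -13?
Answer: -2455700/11 ≈ -2.2325e+5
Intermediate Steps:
g(o, Z) = (-2 + Z)/(Z + o)
U(D, f) = f + 3/(5 + D) (U(D, f) = f + (-2 + 5)/(5 + D) = f + 3/(5 + D))
(-973 + 1298)*(U(28, V) - 674) = (-973 + 1298)*((3 - 13*(5 + 28))/(5 + 28) - 674) = 325*((3 - 13*33)/33 - 674) = 325*((3 - 429)/33 - 674) = 325*((1/33)*(-426) - 674) = 325*(-142/11 - 674) = 325*(-7556/11) = -2455700/11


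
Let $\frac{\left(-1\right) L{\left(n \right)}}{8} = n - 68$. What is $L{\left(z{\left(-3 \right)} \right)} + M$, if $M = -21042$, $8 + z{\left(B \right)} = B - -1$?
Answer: $-20418$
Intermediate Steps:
$z{\left(B \right)} = -7 + B$ ($z{\left(B \right)} = -8 + \left(B - -1\right) = -8 + \left(B + 1\right) = -8 + \left(1 + B\right) = -7 + B$)
$L{\left(n \right)} = 544 - 8 n$ ($L{\left(n \right)} = - 8 \left(n - 68\right) = - 8 \left(-68 + n\right) = 544 - 8 n$)
$L{\left(z{\left(-3 \right)} \right)} + M = \left(544 - 8 \left(-7 - 3\right)\right) - 21042 = \left(544 - -80\right) - 21042 = \left(544 + 80\right) - 21042 = 624 - 21042 = -20418$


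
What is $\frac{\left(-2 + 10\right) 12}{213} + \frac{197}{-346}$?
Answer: $- \frac{2915}{24566} \approx -0.11866$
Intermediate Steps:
$\frac{\left(-2 + 10\right) 12}{213} + \frac{197}{-346} = 8 \cdot 12 \cdot \frac{1}{213} + 197 \left(- \frac{1}{346}\right) = 96 \cdot \frac{1}{213} - \frac{197}{346} = \frac{32}{71} - \frac{197}{346} = - \frac{2915}{24566}$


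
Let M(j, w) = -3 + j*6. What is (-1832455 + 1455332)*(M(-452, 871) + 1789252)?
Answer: -673744193051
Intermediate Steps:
M(j, w) = -3 + 6*j
(-1832455 + 1455332)*(M(-452, 871) + 1789252) = (-1832455 + 1455332)*((-3 + 6*(-452)) + 1789252) = -377123*((-3 - 2712) + 1789252) = -377123*(-2715 + 1789252) = -377123*1786537 = -673744193051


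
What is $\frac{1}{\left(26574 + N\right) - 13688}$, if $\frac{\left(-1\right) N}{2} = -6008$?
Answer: $\frac{1}{24902} \approx 4.0157 \cdot 10^{-5}$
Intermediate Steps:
$N = 12016$ ($N = \left(-2\right) \left(-6008\right) = 12016$)
$\frac{1}{\left(26574 + N\right) - 13688} = \frac{1}{\left(26574 + 12016\right) - 13688} = \frac{1}{38590 - 13688} = \frac{1}{24902}$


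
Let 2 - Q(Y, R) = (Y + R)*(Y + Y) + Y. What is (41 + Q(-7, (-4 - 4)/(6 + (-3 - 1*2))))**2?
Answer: 25600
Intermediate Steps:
Q(Y, R) = 2 - Y - 2*Y*(R + Y) (Q(Y, R) = 2 - ((Y + R)*(Y + Y) + Y) = 2 - ((R + Y)*(2*Y) + Y) = 2 - (2*Y*(R + Y) + Y) = 2 - (Y + 2*Y*(R + Y)) = 2 + (-Y - 2*Y*(R + Y)) = 2 - Y - 2*Y*(R + Y))
(41 + Q(-7, (-4 - 4)/(6 + (-3 - 1*2))))**2 = (41 + (2 - 1*(-7) - 2*(-7)**2 - 2*(-4 - 4)/(6 + (-3 - 1*2))*(-7)))**2 = (41 + (2 + 7 - 2*49 - 2*(-8/(6 + (-3 - 2)))*(-7)))**2 = (41 + (2 + 7 - 98 - 2*(-8/(6 - 5))*(-7)))**2 = (41 + (2 + 7 - 98 - 2*(-8/1)*(-7)))**2 = (41 + (2 + 7 - 98 - 2*(-8*1)*(-7)))**2 = (41 + (2 + 7 - 98 - 2*(-8)*(-7)))**2 = (41 + (2 + 7 - 98 - 112))**2 = (41 - 201)**2 = (-160)**2 = 25600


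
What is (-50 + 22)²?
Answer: 784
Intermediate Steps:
(-50 + 22)² = (-28)² = 784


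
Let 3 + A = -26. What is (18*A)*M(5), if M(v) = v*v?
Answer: -13050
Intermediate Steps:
A = -29 (A = -3 - 26 = -29)
M(v) = v²
(18*A)*M(5) = (18*(-29))*5² = -522*25 = -13050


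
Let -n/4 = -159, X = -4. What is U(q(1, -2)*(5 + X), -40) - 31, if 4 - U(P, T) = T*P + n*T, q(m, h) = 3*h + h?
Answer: 25093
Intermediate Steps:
q(m, h) = 4*h
n = 636 (n = -4*(-159) = 636)
U(P, T) = 4 - 636*T - P*T (U(P, T) = 4 - (T*P + 636*T) = 4 - (P*T + 636*T) = 4 - (636*T + P*T) = 4 + (-636*T - P*T) = 4 - 636*T - P*T)
U(q(1, -2)*(5 + X), -40) - 31 = (4 - 636*(-40) - 1*(4*(-2))*(5 - 4)*(-40)) - 31 = (4 + 25440 - 1*(-8*1)*(-40)) - 31 = (4 + 25440 - 1*(-8)*(-40)) - 31 = (4 + 25440 - 320) - 31 = 25124 - 31 = 25093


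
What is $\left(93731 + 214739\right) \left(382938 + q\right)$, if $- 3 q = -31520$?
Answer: $\frac{364097628980}{3} \approx 1.2137 \cdot 10^{11}$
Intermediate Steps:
$q = \frac{31520}{3}$ ($q = \left(- \frac{1}{3}\right) \left(-31520\right) = \frac{31520}{3} \approx 10507.0$)
$\left(93731 + 214739\right) \left(382938 + q\right) = \left(93731 + 214739\right) \left(382938 + \frac{31520}{3}\right) = 308470 \cdot \frac{1180334}{3} = \frac{364097628980}{3}$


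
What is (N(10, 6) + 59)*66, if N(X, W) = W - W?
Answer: 3894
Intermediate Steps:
N(X, W) = 0
(N(10, 6) + 59)*66 = (0 + 59)*66 = 59*66 = 3894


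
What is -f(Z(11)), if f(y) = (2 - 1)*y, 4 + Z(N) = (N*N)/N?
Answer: -7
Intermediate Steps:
Z(N) = -4 + N (Z(N) = -4 + (N*N)/N = -4 + N²/N = -4 + N)
f(y) = y (f(y) = 1*y = y)
-f(Z(11)) = -(-4 + 11) = -1*7 = -7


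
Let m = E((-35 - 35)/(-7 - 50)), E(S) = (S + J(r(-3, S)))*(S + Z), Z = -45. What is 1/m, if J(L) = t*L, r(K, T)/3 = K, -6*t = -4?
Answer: 3249/678640 ≈ 0.0047875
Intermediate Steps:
t = 2/3 (t = -1/6*(-4) = 2/3 ≈ 0.66667)
r(K, T) = 3*K
J(L) = 2*L/3
E(S) = (-45 + S)*(-6 + S) (E(S) = (S + 2*(3*(-3))/3)*(S - 45) = (S + (2/3)*(-9))*(-45 + S) = (S - 6)*(-45 + S) = (-6 + S)*(-45 + S) = (-45 + S)*(-6 + S))
m = 678640/3249 (m = 270 + ((-35 - 35)/(-7 - 50))**2 - 51*(-35 - 35)/(-7 - 50) = 270 + (-70/(-57))**2 - (-3570)/(-57) = 270 + (-70*(-1/57))**2 - (-3570)*(-1)/57 = 270 + (70/57)**2 - 51*70/57 = 270 + 4900/3249 - 1190/19 = 678640/3249 ≈ 208.88)
1/m = 1/(678640/3249) = 3249/678640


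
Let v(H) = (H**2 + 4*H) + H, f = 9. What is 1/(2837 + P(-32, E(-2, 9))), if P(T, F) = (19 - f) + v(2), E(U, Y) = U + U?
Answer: 1/2861 ≈ 0.00034953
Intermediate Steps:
v(H) = H**2 + 5*H
E(U, Y) = 2*U
P(T, F) = 24 (P(T, F) = (19 - 1*9) + 2*(5 + 2) = (19 - 9) + 2*7 = 10 + 14 = 24)
1/(2837 + P(-32, E(-2, 9))) = 1/(2837 + 24) = 1/2861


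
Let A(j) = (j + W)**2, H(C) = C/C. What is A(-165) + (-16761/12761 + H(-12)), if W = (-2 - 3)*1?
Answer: 368788900/12761 ≈ 28900.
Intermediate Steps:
W = -5 (W = -5*1 = -5)
H(C) = 1
A(j) = (-5 + j)**2 (A(j) = (j - 5)**2 = (-5 + j)**2)
A(-165) + (-16761/12761 + H(-12)) = (-5 - 165)**2 + (-16761/12761 + 1) = (-170)**2 + (-16761*1/12761 + 1) = 28900 + (-16761/12761 + 1) = 28900 - 4000/12761 = 368788900/12761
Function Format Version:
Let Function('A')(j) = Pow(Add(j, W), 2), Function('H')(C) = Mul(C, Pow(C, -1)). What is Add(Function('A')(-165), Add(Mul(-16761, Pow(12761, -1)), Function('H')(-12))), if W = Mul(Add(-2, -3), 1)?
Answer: Rational(368788900, 12761) ≈ 28900.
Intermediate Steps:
W = -5 (W = Mul(-5, 1) = -5)
Function('H')(C) = 1
Function('A')(j) = Pow(Add(-5, j), 2) (Function('A')(j) = Pow(Add(j, -5), 2) = Pow(Add(-5, j), 2))
Add(Function('A')(-165), Add(Mul(-16761, Pow(12761, -1)), Function('H')(-12))) = Add(Pow(Add(-5, -165), 2), Add(Mul(-16761, Pow(12761, -1)), 1)) = Add(Pow(-170, 2), Add(Mul(-16761, Rational(1, 12761)), 1)) = Add(28900, Add(Rational(-16761, 12761), 1)) = Add(28900, Rational(-4000, 12761)) = Rational(368788900, 12761)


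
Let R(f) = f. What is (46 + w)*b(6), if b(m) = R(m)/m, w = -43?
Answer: 3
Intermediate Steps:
b(m) = 1 (b(m) = m/m = 1)
(46 + w)*b(6) = (46 - 43)*1 = 3*1 = 3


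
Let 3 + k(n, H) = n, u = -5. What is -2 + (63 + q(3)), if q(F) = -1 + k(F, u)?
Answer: 60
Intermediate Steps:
k(n, H) = -3 + n
q(F) = -4 + F (q(F) = -1 + (-3 + F) = -4 + F)
-2 + (63 + q(3)) = -2 + (63 + (-4 + 3)) = -2 + (63 - 1) = -2 + 62 = 60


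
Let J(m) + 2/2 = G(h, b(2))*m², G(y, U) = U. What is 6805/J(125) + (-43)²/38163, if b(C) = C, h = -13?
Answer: 317478616/1192555587 ≈ 0.26622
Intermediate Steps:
J(m) = -1 + 2*m²
6805/J(125) + (-43)²/38163 = 6805/(-1 + 2*125²) + (-43)²/38163 = 6805/(-1 + 2*15625) + 1849*(1/38163) = 6805/(-1 + 31250) + 1849/38163 = 6805/31249 + 1849/38163 = 317478616/1192555587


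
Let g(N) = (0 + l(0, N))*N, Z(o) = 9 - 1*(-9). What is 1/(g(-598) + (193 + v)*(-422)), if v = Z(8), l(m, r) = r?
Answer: 1/268562 ≈ 3.7235e-6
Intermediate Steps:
Z(o) = 18 (Z(o) = 9 + 9 = 18)
v = 18
g(N) = N² (g(N) = (0 + N)*N = N*N = N²)
1/(g(-598) + (193 + v)*(-422)) = 1/((-598)² + (193 + 18)*(-422)) = 1/(357604 + 211*(-422)) = 1/(357604 - 89042) = 1/268562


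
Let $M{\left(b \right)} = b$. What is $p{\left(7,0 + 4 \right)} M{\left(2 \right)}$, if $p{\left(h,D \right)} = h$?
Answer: $14$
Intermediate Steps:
$p{\left(7,0 + 4 \right)} M{\left(2 \right)} = 7 \cdot 2 = 14$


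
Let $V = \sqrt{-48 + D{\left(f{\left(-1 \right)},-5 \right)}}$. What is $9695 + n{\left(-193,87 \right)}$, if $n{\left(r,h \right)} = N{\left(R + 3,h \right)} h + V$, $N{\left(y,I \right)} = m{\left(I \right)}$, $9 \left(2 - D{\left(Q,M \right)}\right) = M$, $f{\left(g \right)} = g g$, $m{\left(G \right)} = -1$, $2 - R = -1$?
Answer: $9608 + \frac{i \sqrt{409}}{3} \approx 9608.0 + 6.7412 i$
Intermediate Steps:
$R = 3$ ($R = 2 - -1 = 2 + 1 = 3$)
$f{\left(g \right)} = g^{2}$
$D{\left(Q,M \right)} = 2 - \frac{M}{9}$
$N{\left(y,I \right)} = -1$
$V = \frac{i \sqrt{409}}{3}$ ($V = \sqrt{-48 + \left(2 - - \frac{5}{9}\right)} = \sqrt{-48 + \left(2 + \frac{5}{9}\right)} = \sqrt{-48 + \frac{23}{9}} = \sqrt{- \frac{409}{9}} = \frac{i \sqrt{409}}{3} \approx 6.7412 i$)
$n{\left(r,h \right)} = - h + \frac{i \sqrt{409}}{3}$
$9695 + n{\left(-193,87 \right)} = 9695 + \left(\left(-1\right) 87 + \frac{i \sqrt{409}}{3}\right) = 9695 - \left(87 - \frac{i \sqrt{409}}{3}\right) = 9608 + \frac{i \sqrt{409}}{3}$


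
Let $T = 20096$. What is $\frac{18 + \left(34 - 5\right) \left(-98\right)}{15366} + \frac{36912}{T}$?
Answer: $\frac{15951209}{9649848} \approx 1.653$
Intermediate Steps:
$\frac{18 + \left(34 - 5\right) \left(-98\right)}{15366} + \frac{36912}{T} = \frac{18 + \left(34 - 5\right) \left(-98\right)}{15366} + \frac{36912}{20096} = \left(18 + \left(34 - 5\right) \left(-98\right)\right) \frac{1}{15366} + 36912 \cdot \frac{1}{20096} = \left(18 + 29 \left(-98\right)\right) \frac{1}{15366} + \frac{2307}{1256} = \left(18 - 2842\right) \frac{1}{15366} + \frac{2307}{1256} = \left(-2824\right) \frac{1}{15366} + \frac{2307}{1256} = - \frac{1412}{7683} + \frac{2307}{1256} = \frac{15951209}{9649848}$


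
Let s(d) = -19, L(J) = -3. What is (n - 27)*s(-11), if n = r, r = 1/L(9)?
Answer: 1558/3 ≈ 519.33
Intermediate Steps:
r = -⅓ (r = 1/(-3) = -⅓ ≈ -0.33333)
n = -⅓ ≈ -0.33333
(n - 27)*s(-11) = (-⅓ - 27)*(-19) = -82/3*(-19) = 1558/3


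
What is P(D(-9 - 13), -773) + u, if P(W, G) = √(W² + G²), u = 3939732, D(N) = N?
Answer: 3939732 + √598013 ≈ 3.9405e+6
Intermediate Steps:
P(W, G) = √(G² + W²)
P(D(-9 - 13), -773) + u = √((-773)² + (-9 - 13)²) + 3939732 = √(597529 + (-22)²) + 3939732 = √(597529 + 484) + 3939732 = √598013 + 3939732 = 3939732 + √598013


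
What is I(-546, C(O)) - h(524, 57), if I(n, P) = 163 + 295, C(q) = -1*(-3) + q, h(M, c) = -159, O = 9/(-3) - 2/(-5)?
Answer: 617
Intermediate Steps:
O = -13/5 (O = 9*(-⅓) - 2*(-⅕) = -3 + ⅖ = -13/5 ≈ -2.6000)
C(q) = 3 + q
I(n, P) = 458
I(-546, C(O)) - h(524, 57) = 458 - 1*(-159) = 458 + 159 = 617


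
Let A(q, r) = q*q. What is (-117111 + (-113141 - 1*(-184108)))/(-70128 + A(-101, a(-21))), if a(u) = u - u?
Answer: 6592/8561 ≈ 0.77000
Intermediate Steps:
a(u) = 0
A(q, r) = q**2
(-117111 + (-113141 - 1*(-184108)))/(-70128 + A(-101, a(-21))) = (-117111 + (-113141 - 1*(-184108)))/(-70128 + (-101)**2) = (-117111 + (-113141 + 184108))/(-70128 + 10201) = (-117111 + 70967)/(-59927) = -46144*(-1/59927) = 6592/8561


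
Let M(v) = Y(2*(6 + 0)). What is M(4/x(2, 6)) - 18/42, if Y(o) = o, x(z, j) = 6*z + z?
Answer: 81/7 ≈ 11.571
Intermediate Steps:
x(z, j) = 7*z
M(v) = 12 (M(v) = 2*(6 + 0) = 2*6 = 12)
M(4/x(2, 6)) - 18/42 = 12 - 18/42 = 12 - 18*1/42 = 12 - 3/7 = 81/7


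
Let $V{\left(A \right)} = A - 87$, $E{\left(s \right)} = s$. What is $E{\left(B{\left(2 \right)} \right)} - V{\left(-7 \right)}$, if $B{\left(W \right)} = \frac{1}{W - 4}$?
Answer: $\frac{187}{2} \approx 93.5$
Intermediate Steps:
$B{\left(W \right)} = \frac{1}{-4 + W}$
$V{\left(A \right)} = -87 + A$ ($V{\left(A \right)} = A - 87 = -87 + A$)
$E{\left(B{\left(2 \right)} \right)} - V{\left(-7 \right)} = \frac{1}{-4 + 2} - \left(-87 - 7\right) = \frac{1}{-2} - -94 = - \frac{1}{2} + 94 = \frac{187}{2}$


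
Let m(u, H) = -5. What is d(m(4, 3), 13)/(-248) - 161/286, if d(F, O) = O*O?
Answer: -44131/35464 ≈ -1.2444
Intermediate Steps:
d(F, O) = O²
d(m(4, 3), 13)/(-248) - 161/286 = 13²/(-248) - 161/286 = 169*(-1/248) - 161*1/286 = -169/248 - 161/286 = -44131/35464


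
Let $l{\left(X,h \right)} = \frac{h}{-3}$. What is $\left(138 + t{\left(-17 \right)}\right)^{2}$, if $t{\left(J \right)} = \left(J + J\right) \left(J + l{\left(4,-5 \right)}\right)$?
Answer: $\frac{3912484}{9} \approx 4.3472 \cdot 10^{5}$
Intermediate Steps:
$l{\left(X,h \right)} = - \frac{h}{3}$ ($l{\left(X,h \right)} = h \left(- \frac{1}{3}\right) = - \frac{h}{3}$)
$t{\left(J \right)} = 2 J \left(\frac{5}{3} + J\right)$ ($t{\left(J \right)} = \left(J + J\right) \left(J - - \frac{5}{3}\right) = 2 J \left(J + \frac{5}{3}\right) = 2 J \left(\frac{5}{3} + J\right)$)
$\left(138 + t{\left(-17 \right)}\right)^{2} = \left(138 + \frac{2}{3} \left(-17\right) \left(5 + 3 \left(-17\right)\right)\right)^{2} = \left(138 + \frac{2}{3} \left(-17\right) \left(5 - 51\right)\right)^{2} = \left(138 + \frac{2}{3} \left(-17\right) \left(-46\right)\right)^{2} = \left(138 + \frac{1564}{3}\right)^{2} = \left(\frac{1978}{3}\right)^{2} = \frac{3912484}{9}$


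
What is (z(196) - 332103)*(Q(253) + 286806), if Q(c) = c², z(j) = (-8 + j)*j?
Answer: -103579882825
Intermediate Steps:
z(j) = j*(-8 + j)
(z(196) - 332103)*(Q(253) + 286806) = (196*(-8 + 196) - 332103)*(253² + 286806) = (196*188 - 332103)*(64009 + 286806) = (36848 - 332103)*350815 = -295255*350815 = -103579882825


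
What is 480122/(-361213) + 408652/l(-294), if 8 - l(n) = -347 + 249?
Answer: 73779760972/19144289 ≈ 3853.9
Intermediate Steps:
l(n) = 106 (l(n) = 8 - (-347 + 249) = 8 - 1*(-98) = 8 + 98 = 106)
480122/(-361213) + 408652/l(-294) = 480122/(-361213) + 408652/106 = 480122*(-1/361213) + 408652*(1/106) = -480122/361213 + 204326/53 = 73779760972/19144289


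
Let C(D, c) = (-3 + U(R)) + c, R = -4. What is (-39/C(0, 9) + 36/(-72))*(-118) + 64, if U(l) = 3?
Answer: 1903/3 ≈ 634.33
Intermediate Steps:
C(D, c) = c (C(D, c) = (-3 + 3) + c = 0 + c = c)
(-39/C(0, 9) + 36/(-72))*(-118) + 64 = (-39/9 + 36/(-72))*(-118) + 64 = (-39*⅑ + 36*(-1/72))*(-118) + 64 = (-13/3 - ½)*(-118) + 64 = -29/6*(-118) + 64 = 1711/3 + 64 = 1903/3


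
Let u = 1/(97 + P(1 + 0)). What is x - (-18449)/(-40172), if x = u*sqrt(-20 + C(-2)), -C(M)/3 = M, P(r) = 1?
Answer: -18449/40172 + I*sqrt(14)/98 ≈ -0.45925 + 0.03818*I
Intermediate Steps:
C(M) = -3*M
u = 1/98 (u = 1/(97 + 1) = 1/98 ≈ 0.010204)
x = I*sqrt(14)/98 (x = sqrt(-20 - 3*(-2))/98 = sqrt(-20 + 6)/98 = sqrt(-14)/98 = (I*sqrt(14))/98 = I*sqrt(14)/98 ≈ 0.03818*I)
x - (-18449)/(-40172) = I*sqrt(14)/98 - (-18449)/(-40172) = I*sqrt(14)/98 - (-18449)*(-1)/40172 = I*sqrt(14)/98 - 1*18449/40172 = I*sqrt(14)/98 - 18449/40172 = -18449/40172 + I*sqrt(14)/98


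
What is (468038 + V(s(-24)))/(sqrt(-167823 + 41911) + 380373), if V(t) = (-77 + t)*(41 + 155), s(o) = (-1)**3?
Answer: 172213875750/144683745041 - 905500*I*sqrt(31478)/144683745041 ≈ 1.1903 - 0.0011104*I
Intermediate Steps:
s(o) = -1
V(t) = -15092 + 196*t (V(t) = (-77 + t)*196 = -15092 + 196*t)
(468038 + V(s(-24)))/(sqrt(-167823 + 41911) + 380373) = (468038 + (-15092 + 196*(-1)))/(sqrt(-167823 + 41911) + 380373) = (468038 + (-15092 - 196))/(sqrt(-125912) + 380373) = (468038 - 15288)/(2*I*sqrt(31478) + 380373) = 452750/(380373 + 2*I*sqrt(31478))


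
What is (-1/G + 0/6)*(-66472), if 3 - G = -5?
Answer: 8309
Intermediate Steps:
G = 8 (G = 3 - 1*(-5) = 3 + 5 = 8)
(-1/G + 0/6)*(-66472) = (-1/8 + 0/6)*(-66472) = (-1*⅛ + 0*(⅙))*(-66472) = (-⅛ + 0)*(-66472) = -⅛*(-66472) = 8309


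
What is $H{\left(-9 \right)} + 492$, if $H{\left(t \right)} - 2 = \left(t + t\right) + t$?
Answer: $467$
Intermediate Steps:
$H{\left(t \right)} = 2 + 3 t$ ($H{\left(t \right)} = 2 + \left(\left(t + t\right) + t\right) = 2 + \left(2 t + t\right) = 2 + 3 t$)
$H{\left(-9 \right)} + 492 = \left(2 + 3 \left(-9\right)\right) + 492 = \left(2 - 27\right) + 492 = -25 + 492 = 467$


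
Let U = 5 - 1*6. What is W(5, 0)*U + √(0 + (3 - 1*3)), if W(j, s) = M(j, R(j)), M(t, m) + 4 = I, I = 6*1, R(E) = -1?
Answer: -2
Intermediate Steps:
I = 6
M(t, m) = 2 (M(t, m) = -4 + 6 = 2)
W(j, s) = 2
U = -1 (U = 5 - 6 = -1)
W(5, 0)*U + √(0 + (3 - 1*3)) = 2*(-1) + √(0 + (3 - 1*3)) = -2 + √(0 + (3 - 3)) = -2 + √(0 + 0) = -2 + √0 = -2 + 0 = -2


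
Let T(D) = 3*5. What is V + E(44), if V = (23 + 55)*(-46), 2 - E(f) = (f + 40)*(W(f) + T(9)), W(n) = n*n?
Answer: -167470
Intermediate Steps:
W(n) = n**2
T(D) = 15
E(f) = 2 - (15 + f**2)*(40 + f) (E(f) = 2 - (f + 40)*(f**2 + 15) = 2 - (40 + f)*(15 + f**2) = 2 - (15 + f**2)*(40 + f))
V = -3588 (V = 78*(-46) = -3588)
V + E(44) = -3588 + (-598 - 1*44**3 - 40*44**2 - 15*44) = -3588 + (-598 - 1*85184 - 40*1936 - 660) = -3588 + (-598 - 85184 - 77440 - 660) = -3588 - 163882 = -167470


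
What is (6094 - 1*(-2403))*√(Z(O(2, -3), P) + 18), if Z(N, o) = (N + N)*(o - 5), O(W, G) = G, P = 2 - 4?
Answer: 16994*√15 ≈ 65818.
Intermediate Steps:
P = -2
Z(N, o) = 2*N*(-5 + o) (Z(N, o) = (2*N)*(-5 + o) = 2*N*(-5 + o))
(6094 - 1*(-2403))*√(Z(O(2, -3), P) + 18) = (6094 - 1*(-2403))*√(2*(-3)*(-5 - 2) + 18) = (6094 + 2403)*√(2*(-3)*(-7) + 18) = 8497*√(42 + 18) = 8497*√60 = 8497*(2*√15) = 16994*√15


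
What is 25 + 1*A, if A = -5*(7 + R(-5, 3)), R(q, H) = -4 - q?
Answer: -15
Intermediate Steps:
A = -40 (A = -5*(7 + (-4 - 1*(-5))) = -5*(7 + (-4 + 5)) = -5*(7 + 1) = -5*8 = -40)
25 + 1*A = 25 + 1*(-40) = 25 - 40 = -15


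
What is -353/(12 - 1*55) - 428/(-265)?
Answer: 111949/11395 ≈ 9.8244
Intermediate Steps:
-353/(12 - 1*55) - 428/(-265) = -353/(12 - 55) - 428*(-1/265) = -353/(-43) + 428/265 = -353*(-1/43) + 428/265 = 353/43 + 428/265 = 111949/11395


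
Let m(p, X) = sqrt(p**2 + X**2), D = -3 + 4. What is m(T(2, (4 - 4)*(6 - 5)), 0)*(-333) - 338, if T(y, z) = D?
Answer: -671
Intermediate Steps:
D = 1
T(y, z) = 1
m(p, X) = sqrt(X**2 + p**2)
m(T(2, (4 - 4)*(6 - 5)), 0)*(-333) - 338 = sqrt(0**2 + 1**2)*(-333) - 338 = sqrt(0 + 1)*(-333) - 338 = sqrt(1)*(-333) - 338 = 1*(-333) - 338 = -333 - 338 = -671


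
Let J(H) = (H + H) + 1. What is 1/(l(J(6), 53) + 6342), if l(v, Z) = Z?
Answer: 1/6395 ≈ 0.00015637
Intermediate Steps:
J(H) = 1 + 2*H (J(H) = 2*H + 1 = 1 + 2*H)
1/(l(J(6), 53) + 6342) = 1/(53 + 6342) = 1/6395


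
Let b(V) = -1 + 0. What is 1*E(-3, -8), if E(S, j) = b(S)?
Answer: -1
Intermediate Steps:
b(V) = -1
E(S, j) = -1
1*E(-3, -8) = 1*(-1) = -1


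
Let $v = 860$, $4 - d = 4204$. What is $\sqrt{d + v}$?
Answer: $2 i \sqrt{835} \approx 57.793 i$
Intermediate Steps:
$d = -4200$ ($d = 4 - 4204 = -4200$)
$\sqrt{d + v} = \sqrt{-4200 + 860} = \sqrt{-3340} = 2 i \sqrt{835}$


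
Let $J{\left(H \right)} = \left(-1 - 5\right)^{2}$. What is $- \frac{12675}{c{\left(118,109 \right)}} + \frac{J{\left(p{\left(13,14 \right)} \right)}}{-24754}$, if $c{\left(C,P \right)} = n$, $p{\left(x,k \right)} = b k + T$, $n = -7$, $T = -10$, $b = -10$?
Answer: $\frac{156878349}{86639} \approx 1810.7$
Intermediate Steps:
$p{\left(x,k \right)} = -10 - 10 k$ ($p{\left(x,k \right)} = - 10 k - 10 = -10 - 10 k$)
$c{\left(C,P \right)} = -7$
$J{\left(H \right)} = 36$ ($J{\left(H \right)} = \left(-6\right)^{2} = 36$)
$- \frac{12675}{c{\left(118,109 \right)}} + \frac{J{\left(p{\left(13,14 \right)} \right)}}{-24754} = - \frac{12675}{-7} + \frac{36}{-24754} = \left(-12675\right) \left(- \frac{1}{7}\right) + 36 \left(- \frac{1}{24754}\right) = \frac{12675}{7} - \frac{18}{12377} = \frac{156878349}{86639}$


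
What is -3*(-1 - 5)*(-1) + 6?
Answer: -12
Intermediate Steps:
-3*(-1 - 5)*(-1) + 6 = -(-18)*(-1) + 6 = -3*6 + 6 = -18 + 6 = -12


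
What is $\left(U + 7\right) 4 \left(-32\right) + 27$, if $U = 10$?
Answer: $-2149$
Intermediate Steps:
$\left(U + 7\right) 4 \left(-32\right) + 27 = \left(10 + 7\right) 4 \left(-32\right) + 27 = 17 \cdot 4 \left(-32\right) + 27 = 68 \left(-32\right) + 27 = -2176 + 27 = -2149$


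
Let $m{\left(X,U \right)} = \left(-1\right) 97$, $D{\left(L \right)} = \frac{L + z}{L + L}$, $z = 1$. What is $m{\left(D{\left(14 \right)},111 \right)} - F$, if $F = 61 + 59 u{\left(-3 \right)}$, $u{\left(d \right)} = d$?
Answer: $19$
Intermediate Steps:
$D{\left(L \right)} = \frac{1 + L}{2 L}$ ($D{\left(L \right)} = \frac{L + 1}{L + L} = \frac{1 + L}{2 L}$)
$m{\left(X,U \right)} = -97$
$F = -116$ ($F = 61 + 59 \left(-3\right) = 61 - 177 = -116$)
$m{\left(D{\left(14 \right)},111 \right)} - F = -97 - -116 = -97 + 116 = 19$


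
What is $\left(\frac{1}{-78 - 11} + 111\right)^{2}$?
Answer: $\frac{97574884}{7921} \approx 12319.0$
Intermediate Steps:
$\left(\frac{1}{-78 - 11} + 111\right)^{2} = \left(\frac{1}{-89} + 111\right)^{2} = \left(- \frac{1}{89} + 111\right)^{2} = \left(\frac{9878}{89}\right)^{2} = \frac{97574884}{7921}$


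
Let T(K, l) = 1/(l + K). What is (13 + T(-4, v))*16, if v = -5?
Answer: 1856/9 ≈ 206.22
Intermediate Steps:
T(K, l) = 1/(K + l)
(13 + T(-4, v))*16 = (13 + 1/(-4 - 5))*16 = (13 + 1/(-9))*16 = (13 - ⅑)*16 = (116/9)*16 = 1856/9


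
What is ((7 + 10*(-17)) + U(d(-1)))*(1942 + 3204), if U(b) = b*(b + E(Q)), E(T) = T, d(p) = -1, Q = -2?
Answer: -823360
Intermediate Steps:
U(b) = b*(-2 + b) (U(b) = b*(b - 2) = b*(-2 + b))
((7 + 10*(-17)) + U(d(-1)))*(1942 + 3204) = ((7 + 10*(-17)) - (-2 - 1))*(1942 + 3204) = ((7 - 170) - 1*(-3))*5146 = (-163 + 3)*5146 = -160*5146 = -823360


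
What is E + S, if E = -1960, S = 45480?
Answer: 43520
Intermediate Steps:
E + S = -1960 + 45480 = 43520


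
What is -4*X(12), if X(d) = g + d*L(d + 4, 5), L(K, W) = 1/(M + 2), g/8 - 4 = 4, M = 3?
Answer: -1328/5 ≈ -265.60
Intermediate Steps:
g = 64 (g = 32 + 8*4 = 32 + 32 = 64)
L(K, W) = ⅕ (L(K, W) = 1/(3 + 2) = 1/5 = ⅕)
X(d) = 64 + d/5 (X(d) = 64 + d*(⅕) = 64 + d/5)
-4*X(12) = -4*(64 + (⅕)*12) = -4*(64 + 12/5) = -4*332/5 = -1328/5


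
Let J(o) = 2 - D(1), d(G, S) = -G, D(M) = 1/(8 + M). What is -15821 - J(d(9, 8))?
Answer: -142406/9 ≈ -15823.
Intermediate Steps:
J(o) = 17/9 (J(o) = 2 - 1/(8 + 1) = 2 - 1/9 = 17/9)
-15821 - J(d(9, 8)) = -15821 - 1*17/9 = -15821 - 17/9 = -142406/9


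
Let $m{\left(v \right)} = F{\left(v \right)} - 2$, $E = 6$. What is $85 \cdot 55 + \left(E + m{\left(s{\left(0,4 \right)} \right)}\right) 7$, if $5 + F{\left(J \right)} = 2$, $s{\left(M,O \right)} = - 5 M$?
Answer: $4682$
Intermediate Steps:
$F{\left(J \right)} = -3$ ($F{\left(J \right)} = -5 + 2 = -3$)
$m{\left(v \right)} = -5$ ($m{\left(v \right)} = -3 - 2 = -5$)
$85 \cdot 55 + \left(E + m{\left(s{\left(0,4 \right)} \right)}\right) 7 = 85 \cdot 55 + \left(6 - 5\right) 7 = 4675 + 1 \cdot 7 = 4675 + 7 = 4682$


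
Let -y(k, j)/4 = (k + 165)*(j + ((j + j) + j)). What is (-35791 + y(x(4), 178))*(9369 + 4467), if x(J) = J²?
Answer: -7627496244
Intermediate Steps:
y(k, j) = -16*j*(165 + k) (y(k, j) = -4*(k + 165)*(j + ((j + j) + j)) = -4*(165 + k)*(j + (2*j + j)) = -4*(165 + k)*(j + 3*j) = -4*(165 + k)*4*j = -16*j*(165 + k))
(-35791 + y(x(4), 178))*(9369 + 4467) = (-35791 - 16*178*(165 + 4²))*(9369 + 4467) = (-35791 - 16*178*(165 + 16))*13836 = (-35791 - 16*178*181)*13836 = (-35791 - 515488)*13836 = -551279*13836 = -7627496244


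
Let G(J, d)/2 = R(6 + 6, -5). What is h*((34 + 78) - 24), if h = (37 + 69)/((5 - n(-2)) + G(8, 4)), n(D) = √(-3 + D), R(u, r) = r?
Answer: -4664/3 + 4664*I*√5/15 ≈ -1554.7 + 695.27*I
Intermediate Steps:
G(J, d) = -10 (G(J, d) = 2*(-5) = -10)
h = 106/(-5 - I*√5) (h = (37 + 69)/((5 - √(-3 - 2)) - 10) = 106/((5 - √(-5)) - 10) = 106/((5 - I*√5) - 10) = 106/(-5 - I*√5) ≈ -17.667 + 7.9008*I)
h*((34 + 78) - 24) = (-53/3 + 53*I*√5/15)*((34 + 78) - 24) = (-53/3 + 53*I*√5/15)*(112 - 24) = (-53/3 + 53*I*√5/15)*88 = -4664/3 + 4664*I*√5/15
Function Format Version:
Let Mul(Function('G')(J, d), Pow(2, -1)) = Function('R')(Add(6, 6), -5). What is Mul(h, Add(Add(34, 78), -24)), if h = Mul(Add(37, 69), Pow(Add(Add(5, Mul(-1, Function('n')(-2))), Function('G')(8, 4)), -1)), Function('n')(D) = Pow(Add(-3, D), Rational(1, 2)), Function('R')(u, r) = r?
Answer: Add(Rational(-4664, 3), Mul(Rational(4664, 15), I, Pow(5, Rational(1, 2)))) ≈ Add(-1554.7, Mul(695.27, I))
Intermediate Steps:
Function('G')(J, d) = -10 (Function('G')(J, d) = Mul(2, -5) = -10)
h = Mul(106, Pow(Add(-5, Mul(-1, I, Pow(5, Rational(1, 2)))), -1)) (h = Mul(Add(37, 69), Pow(Add(Add(5, Mul(-1, Pow(Add(-3, -2), Rational(1, 2)))), -10), -1)) = Mul(106, Pow(Add(Add(5, Mul(-1, Pow(-5, Rational(1, 2)))), -10), -1)) = Mul(106, Pow(Add(Add(5, Mul(-1, Mul(I, Pow(5, Rational(1, 2))))), -10), -1)) = Mul(106, Pow(Add(Add(5, Mul(-1, I, Pow(5, Rational(1, 2)))), -10), -1)) = Mul(106, Pow(Add(-5, Mul(-1, I, Pow(5, Rational(1, 2)))), -1)) ≈ Add(-17.667, Mul(7.9008, I)))
Mul(h, Add(Add(34, 78), -24)) = Mul(Add(Rational(-53, 3), Mul(Rational(53, 15), I, Pow(5, Rational(1, 2)))), Add(Add(34, 78), -24)) = Mul(Add(Rational(-53, 3), Mul(Rational(53, 15), I, Pow(5, Rational(1, 2)))), Add(112, -24)) = Mul(Add(Rational(-53, 3), Mul(Rational(53, 15), I, Pow(5, Rational(1, 2)))), 88) = Add(Rational(-4664, 3), Mul(Rational(4664, 15), I, Pow(5, Rational(1, 2))))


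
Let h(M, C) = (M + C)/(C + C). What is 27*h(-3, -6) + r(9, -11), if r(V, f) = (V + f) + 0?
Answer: 73/4 ≈ 18.250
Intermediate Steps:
r(V, f) = V + f
h(M, C) = (C + M)/(2*C) (h(M, C) = (C + M)/((2*C)) = (C + M)*(1/(2*C)) = (C + M)/(2*C))
27*h(-3, -6) + r(9, -11) = 27*((1/2)*(-6 - 3)/(-6)) + (9 - 11) = 27*((1/2)*(-1/6)*(-9)) - 2 = 27*(3/4) - 2 = 81/4 - 2 = 73/4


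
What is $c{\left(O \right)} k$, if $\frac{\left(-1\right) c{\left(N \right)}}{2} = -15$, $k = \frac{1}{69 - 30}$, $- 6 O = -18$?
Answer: $\frac{10}{13} \approx 0.76923$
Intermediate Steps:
$O = 3$ ($O = \left(- \frac{1}{6}\right) \left(-18\right) = 3$)
$k = \frac{1}{39} \approx 0.025641$
$c{\left(N \right)} = 30$ ($c{\left(N \right)} = \left(-2\right) \left(-15\right) = 30$)
$c{\left(O \right)} k = 30 \cdot \frac{1}{39} = \frac{10}{13}$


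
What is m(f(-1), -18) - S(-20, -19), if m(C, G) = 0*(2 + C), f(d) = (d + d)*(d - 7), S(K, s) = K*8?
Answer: 160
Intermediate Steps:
S(K, s) = 8*K
f(d) = 2*d*(-7 + d) (f(d) = (2*d)*(-7 + d) = 2*d*(-7 + d))
m(C, G) = 0
m(f(-1), -18) - S(-20, -19) = 0 - 8*(-20) = 0 - 1*(-160) = 0 + 160 = 160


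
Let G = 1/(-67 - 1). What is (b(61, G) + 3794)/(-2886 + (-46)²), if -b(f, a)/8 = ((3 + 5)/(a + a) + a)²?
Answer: 339946077/445060 ≈ 763.82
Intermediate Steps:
G = -1/68 (G = 1/(-68) = -1/68 ≈ -0.014706)
b(f, a) = -8*(a + 4/a)² (b(f, a) = -8*((3 + 5)/(a + a) + a)² = -8*(8/((2*a)) + a)² = -8*(8*(1/(2*a)) + a)² = -8*(4/a + a)² = -8*(a + 4/a)²)
(b(61, G) + 3794)/(-2886 + (-46)²) = (-8*(4 + (-1/68)²)²/(-1/68)² + 3794)/(-2886 + (-46)²) = (-8*4624*(4 + 1/4624)² + 3794)/(-2886 + 2116) = (-8*4624*(18497/4624)² + 3794)/(-770) = (-8*4624*342139009/21381376 + 3794)*(-1/770) = (-342139009/578 + 3794)*(-1/770) = -339946077/578*(-1/770) = 339946077/445060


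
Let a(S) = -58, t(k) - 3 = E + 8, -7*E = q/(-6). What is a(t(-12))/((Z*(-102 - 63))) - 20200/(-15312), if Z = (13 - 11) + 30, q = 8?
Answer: 33947/25520 ≈ 1.3302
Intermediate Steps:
Z = 32 (Z = 2 + 30 = 32)
E = 4/21 (E = -8/(7*(-6)) = -8*(-1)/(7*6) = -1/7*(-4/3) = 4/21 ≈ 0.19048)
t(k) = 235/21 (t(k) = 3 + (4/21 + 8) = 3 + 172/21 = 235/21)
a(t(-12))/((Z*(-102 - 63))) - 20200/(-15312) = -58*1/(32*(-102 - 63)) - 20200/(-15312) = -58/(32*(-165)) - 20200*(-1/15312) = -58/(-5280) + 2525/1914 = -58*(-1/5280) + 2525/1914 = 29/2640 + 2525/1914 = 33947/25520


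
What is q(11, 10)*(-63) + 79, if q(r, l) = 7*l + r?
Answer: -5024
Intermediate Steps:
q(r, l) = r + 7*l
q(11, 10)*(-63) + 79 = (11 + 7*10)*(-63) + 79 = (11 + 70)*(-63) + 79 = 81*(-63) + 79 = -5103 + 79 = -5024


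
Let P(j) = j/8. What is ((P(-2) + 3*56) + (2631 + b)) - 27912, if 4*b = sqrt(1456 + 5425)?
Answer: -100453/4 + sqrt(6881)/4 ≈ -25093.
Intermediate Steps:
b = sqrt(6881)/4 (b = sqrt(1456 + 5425)/4 = sqrt(6881)/4 ≈ 20.738)
P(j) = j/8 (P(j) = j*(1/8) = j/8)
((P(-2) + 3*56) + (2631 + b)) - 27912 = (((1/8)*(-2) + 3*56) + (2631 + sqrt(6881)/4)) - 27912 = ((-1/4 + 168) + (2631 + sqrt(6881)/4)) - 27912 = (671/4 + (2631 + sqrt(6881)/4)) - 27912 = (11195/4 + sqrt(6881)/4) - 27912 = -100453/4 + sqrt(6881)/4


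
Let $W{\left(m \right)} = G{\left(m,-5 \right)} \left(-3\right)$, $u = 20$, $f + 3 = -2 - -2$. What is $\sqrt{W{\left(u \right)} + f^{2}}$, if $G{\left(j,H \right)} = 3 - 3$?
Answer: $3$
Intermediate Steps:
$f = -3$ ($f = -3 - 0 = -3 + \left(-2 + 2\right) = -3 + 0 = -3$)
$G{\left(j,H \right)} = 0$
$W{\left(m \right)} = 0$ ($W{\left(m \right)} = 0 \left(-3\right) = 0$)
$\sqrt{W{\left(u \right)} + f^{2}} = \sqrt{0 + \left(-3\right)^{2}} = \sqrt{0 + 9} = \sqrt{9} = 3$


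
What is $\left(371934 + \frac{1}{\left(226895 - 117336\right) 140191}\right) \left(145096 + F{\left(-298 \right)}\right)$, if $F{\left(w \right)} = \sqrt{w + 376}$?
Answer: $\frac{828875902898432310712}{15359185769} + \frac{5712603399807247 \sqrt{78}}{15359185769} \approx 5.3969 \cdot 10^{10}$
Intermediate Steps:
$F{\left(w \right)} = \sqrt{376 + w}$
$\left(371934 + \frac{1}{\left(226895 - 117336\right) 140191}\right) \left(145096 + F{\left(-298 \right)}\right) = \left(371934 + \frac{1}{\left(226895 - 117336\right) 140191}\right) \left(145096 + \sqrt{376 - 298}\right) = \left(371934 + \frac{1}{109559} \cdot \frac{1}{140191}\right) \left(145096 + \sqrt{78}\right) = \left(371934 + \frac{1}{15359185769}\right) \left(145096 + \sqrt{78}\right) = \frac{5712603399807247 \left(145096 + \sqrt{78}\right)}{15359185769} = \frac{828875902898432310712}{15359185769} + \frac{5712603399807247 \sqrt{78}}{15359185769}$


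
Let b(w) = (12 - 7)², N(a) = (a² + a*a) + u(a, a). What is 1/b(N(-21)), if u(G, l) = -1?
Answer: 1/25 ≈ 0.040000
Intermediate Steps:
N(a) = -1 + 2*a² (N(a) = (a² + a*a) - 1 = (a² + a²) - 1 = 2*a² - 1 = -1 + 2*a²)
b(w) = 25 (b(w) = 5² = 25)
1/b(N(-21)) = 1/25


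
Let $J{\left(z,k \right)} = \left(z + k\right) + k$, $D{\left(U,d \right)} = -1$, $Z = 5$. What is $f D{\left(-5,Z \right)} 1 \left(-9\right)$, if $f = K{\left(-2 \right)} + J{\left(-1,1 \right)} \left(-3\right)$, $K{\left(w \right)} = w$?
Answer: $-45$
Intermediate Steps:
$J{\left(z,k \right)} = z + 2 k$ ($J{\left(z,k \right)} = \left(k + z\right) + k = z + 2 k$)
$f = -5$ ($f = -2 + \left(-1 + 2 \cdot 1\right) \left(-3\right) = -2 + \left(-1 + 2\right) \left(-3\right) = -2 + 1 \left(-3\right) = -2 - 3 = -5$)
$f D{\left(-5,Z \right)} 1 \left(-9\right) = \left(-5\right) \left(-1\right) 1 \left(-9\right) = 5 \cdot 1 \left(-9\right) = 5 \left(-9\right) = -45$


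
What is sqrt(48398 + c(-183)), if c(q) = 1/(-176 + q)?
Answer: 367*sqrt(46311)/359 ≈ 220.00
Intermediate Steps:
sqrt(48398 + c(-183)) = sqrt(48398 + 1/(-176 - 183)) = sqrt(48398 + 1/(-359)) = sqrt(48398 - 1/359) = sqrt(17374881/359) = 367*sqrt(46311)/359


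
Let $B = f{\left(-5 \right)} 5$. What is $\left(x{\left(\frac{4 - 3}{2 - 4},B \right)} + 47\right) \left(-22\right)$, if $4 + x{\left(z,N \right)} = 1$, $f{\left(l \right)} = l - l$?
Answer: $-968$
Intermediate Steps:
$f{\left(l \right)} = 0$
$B = 0$ ($B = 0 \cdot 5 = 0$)
$x{\left(z,N \right)} = -3$ ($x{\left(z,N \right)} = -4 + 1 = -3$)
$\left(x{\left(\frac{4 - 3}{2 - 4},B \right)} + 47\right) \left(-22\right) = \left(-3 + 47\right) \left(-22\right) = 44 \left(-22\right) = -968$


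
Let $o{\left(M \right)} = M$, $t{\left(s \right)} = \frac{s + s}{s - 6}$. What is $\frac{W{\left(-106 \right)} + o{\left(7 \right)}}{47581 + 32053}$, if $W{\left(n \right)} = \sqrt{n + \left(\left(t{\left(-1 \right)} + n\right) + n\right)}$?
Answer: $\frac{7}{79634} + \frac{2 i \sqrt{973}}{278719} \approx 8.7902 \cdot 10^{-5} + 0.00022383 i$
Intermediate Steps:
$t{\left(s \right)} = \frac{2 s}{-6 + s}$
$W{\left(n \right)} = \sqrt{\frac{2}{7} + 3 n}$ ($W{\left(n \right)} = \sqrt{n + \left(\left(2 \left(-1\right) \frac{1}{-6 - 1} + n\right) + n\right)} = \sqrt{n + \left(\left(2 \left(-1\right) \frac{1}{-7} + n\right) + n\right)} = \sqrt{n + \left(\left(2 \left(-1\right) \left(- \frac{1}{7}\right) + n\right) + n\right)} = \sqrt{n + \left(\left(\frac{2}{7} + n\right) + n\right)} = \sqrt{n + \left(\frac{2}{7} + 2 n\right)} = \sqrt{\frac{2}{7} + 3 n}$)
$\frac{W{\left(-106 \right)} + o{\left(7 \right)}}{47581 + 32053} = \frac{\frac{\sqrt{14 + 147 \left(-106\right)}}{7} + 7}{47581 + 32053} = \frac{\frac{\sqrt{14 - 15582}}{7} + 7}{79634} = \left(\frac{\sqrt{-15568}}{7} + 7\right) \frac{1}{79634} = \left(\frac{4 i \sqrt{973}}{7} + 7\right) \frac{1}{79634} = \left(7 + \frac{4 i \sqrt{973}}{7}\right) \frac{1}{79634} = \frac{7}{79634} + \frac{2 i \sqrt{973}}{278719}$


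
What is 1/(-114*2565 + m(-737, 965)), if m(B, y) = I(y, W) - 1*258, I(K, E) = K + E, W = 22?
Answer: -1/291681 ≈ -3.4284e-6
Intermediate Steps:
I(K, E) = E + K
m(B, y) = -236 + y (m(B, y) = (22 + y) - 1*258 = (22 + y) - 258 = -236 + y)
1/(-114*2565 + m(-737, 965)) = 1/(-114*2565 + (-236 + 965)) = 1/(-292410 + 729) = 1/(-291681) = -1/291681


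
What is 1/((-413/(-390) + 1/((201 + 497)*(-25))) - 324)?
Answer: -340275/109888777 ≈ -0.0030965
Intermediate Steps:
1/((-413/(-390) + 1/((201 + 497)*(-25))) - 324) = 1/((-413*(-1/390) - 1/25/698) - 324) = 1/((413/390 + (1/698)*(-1/25)) - 324) = 1/((413/390 - 1/17450) - 324) = 1/(360323/340275 - 324) = 1/(-109888777/340275) = -340275/109888777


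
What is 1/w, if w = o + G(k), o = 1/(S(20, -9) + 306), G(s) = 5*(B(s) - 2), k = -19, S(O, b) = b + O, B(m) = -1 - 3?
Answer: -317/9509 ≈ -0.033337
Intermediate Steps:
B(m) = -4
S(O, b) = O + b
G(s) = -30 (G(s) = 5*(-4 - 2) = 5*(-6) = -30)
o = 1/317 (o = 1/((20 - 9) + 306) = 1/(11 + 306) = 1/317 ≈ 0.0031546)
w = -9509/317 (w = 1/317 - 30 = -9509/317 ≈ -29.997)
1/w = 1/(-9509/317) = -317/9509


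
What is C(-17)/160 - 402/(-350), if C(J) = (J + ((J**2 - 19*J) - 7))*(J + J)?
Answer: -86661/700 ≈ -123.80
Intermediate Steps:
C(J) = 2*J*(-7 + J**2 - 18*J) (C(J) = (J + (-7 + J**2 - 19*J))*(2*J) = (-7 + J**2 - 18*J)*(2*J) = 2*J*(-7 + J**2 - 18*J))
C(-17)/160 - 402/(-350) = (2*(-17)*(-7 + (-17)**2 - 18*(-17)))/160 - 402/(-350) = (2*(-17)*(-7 + 289 + 306))*(1/160) - 402*(-1/350) = (2*(-17)*588)*(1/160) + 201/175 = -19992*1/160 + 201/175 = -2499/20 + 201/175 = -86661/700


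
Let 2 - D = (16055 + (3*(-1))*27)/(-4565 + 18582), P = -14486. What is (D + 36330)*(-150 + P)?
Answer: -7453378170120/14017 ≈ -5.3174e+8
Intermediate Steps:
D = 12060/14017 (D = 2 - (16055 + (3*(-1))*27)/(-4565 + 18582) = 2 - (16055 - 3*27)/14017 = 2 - (16055 - 81)/14017 = 2 - 15974/14017 = 12060/14017 ≈ 0.86038)
(D + 36330)*(-150 + P) = (12060/14017 + 36330)*(-150 - 14486) = (509249670/14017)*(-14636) = -7453378170120/14017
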